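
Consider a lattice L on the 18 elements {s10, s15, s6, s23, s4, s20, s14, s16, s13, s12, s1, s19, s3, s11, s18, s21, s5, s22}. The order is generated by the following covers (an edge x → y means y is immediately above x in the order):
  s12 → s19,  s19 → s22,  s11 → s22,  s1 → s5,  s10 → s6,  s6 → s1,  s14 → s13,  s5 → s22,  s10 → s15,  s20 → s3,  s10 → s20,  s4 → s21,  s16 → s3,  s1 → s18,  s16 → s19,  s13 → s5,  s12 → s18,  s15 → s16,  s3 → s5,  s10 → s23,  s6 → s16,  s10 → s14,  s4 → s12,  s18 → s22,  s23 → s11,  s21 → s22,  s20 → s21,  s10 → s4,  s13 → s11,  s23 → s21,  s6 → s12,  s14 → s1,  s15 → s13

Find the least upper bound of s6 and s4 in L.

Common upper bounds of {s6, s4}: s12, s18, s19, s22.
The least among these is s12.

s12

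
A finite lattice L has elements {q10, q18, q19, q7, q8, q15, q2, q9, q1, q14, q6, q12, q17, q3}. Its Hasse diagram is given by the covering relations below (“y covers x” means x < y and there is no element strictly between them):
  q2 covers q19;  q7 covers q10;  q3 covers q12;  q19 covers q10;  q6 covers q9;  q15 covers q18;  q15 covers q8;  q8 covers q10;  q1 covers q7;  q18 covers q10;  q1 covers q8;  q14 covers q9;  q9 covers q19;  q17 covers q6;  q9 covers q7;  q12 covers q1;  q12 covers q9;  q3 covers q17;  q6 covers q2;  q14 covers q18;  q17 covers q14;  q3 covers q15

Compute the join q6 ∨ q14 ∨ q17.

q17

Common upper bounds of {q6, q14, q17}: q17, q3.
The least among these is q17.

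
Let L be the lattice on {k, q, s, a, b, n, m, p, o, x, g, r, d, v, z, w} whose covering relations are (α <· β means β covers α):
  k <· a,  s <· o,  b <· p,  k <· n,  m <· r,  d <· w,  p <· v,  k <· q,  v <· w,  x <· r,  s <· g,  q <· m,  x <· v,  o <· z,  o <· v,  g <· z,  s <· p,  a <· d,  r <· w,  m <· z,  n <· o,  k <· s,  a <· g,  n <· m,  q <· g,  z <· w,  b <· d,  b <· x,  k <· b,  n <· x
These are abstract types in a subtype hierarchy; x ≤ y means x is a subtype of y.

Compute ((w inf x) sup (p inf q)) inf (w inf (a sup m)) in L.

w ∧ x = x
p ∧ q = k
x ∨ k = x
a ∨ m = z
w ∧ z = z
x ∧ z = n

n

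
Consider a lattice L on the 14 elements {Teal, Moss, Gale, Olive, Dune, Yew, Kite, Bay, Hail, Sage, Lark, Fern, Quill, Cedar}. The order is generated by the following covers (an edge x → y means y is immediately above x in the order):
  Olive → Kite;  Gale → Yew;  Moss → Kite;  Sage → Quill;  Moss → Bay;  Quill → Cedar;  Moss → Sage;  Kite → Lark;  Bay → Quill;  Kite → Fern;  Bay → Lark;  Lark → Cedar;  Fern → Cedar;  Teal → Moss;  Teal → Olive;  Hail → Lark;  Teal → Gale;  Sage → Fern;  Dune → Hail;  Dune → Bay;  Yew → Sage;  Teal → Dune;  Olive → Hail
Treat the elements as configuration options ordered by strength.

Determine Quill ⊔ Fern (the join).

Common upper bounds of {Quill, Fern}: Cedar.
The least among these is Cedar.

Cedar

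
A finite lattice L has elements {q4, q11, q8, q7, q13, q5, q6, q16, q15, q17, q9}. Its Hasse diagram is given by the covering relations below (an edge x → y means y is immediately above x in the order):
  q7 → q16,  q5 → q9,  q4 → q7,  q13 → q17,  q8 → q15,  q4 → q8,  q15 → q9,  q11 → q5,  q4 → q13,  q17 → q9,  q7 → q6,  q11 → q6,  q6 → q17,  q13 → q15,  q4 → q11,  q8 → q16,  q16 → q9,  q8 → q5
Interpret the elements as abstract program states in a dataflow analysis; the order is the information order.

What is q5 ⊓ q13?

Common lower bounds of {q5, q13}: q4.
The greatest among these is q4.

q4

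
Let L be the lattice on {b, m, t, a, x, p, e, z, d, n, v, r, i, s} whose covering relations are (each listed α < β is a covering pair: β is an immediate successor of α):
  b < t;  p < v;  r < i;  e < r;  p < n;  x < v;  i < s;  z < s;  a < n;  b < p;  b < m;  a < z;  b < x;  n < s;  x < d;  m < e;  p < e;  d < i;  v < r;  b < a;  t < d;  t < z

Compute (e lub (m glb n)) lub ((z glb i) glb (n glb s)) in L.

m ∧ n = b
e ∨ b = e
z ∧ i = t
n ∧ s = n
t ∧ n = b
e ∨ b = e

e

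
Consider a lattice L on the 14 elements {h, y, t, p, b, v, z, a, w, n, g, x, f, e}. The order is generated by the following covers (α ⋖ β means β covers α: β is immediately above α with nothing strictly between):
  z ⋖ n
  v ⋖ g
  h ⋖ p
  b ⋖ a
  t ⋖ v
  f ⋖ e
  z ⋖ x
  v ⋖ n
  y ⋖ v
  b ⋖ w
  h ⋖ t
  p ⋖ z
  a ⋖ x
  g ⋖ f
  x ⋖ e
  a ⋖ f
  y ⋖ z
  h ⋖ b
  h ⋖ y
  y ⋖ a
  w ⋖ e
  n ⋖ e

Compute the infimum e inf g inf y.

Common lower bounds of {e, g, y}: h, y.
The greatest among these is y.

y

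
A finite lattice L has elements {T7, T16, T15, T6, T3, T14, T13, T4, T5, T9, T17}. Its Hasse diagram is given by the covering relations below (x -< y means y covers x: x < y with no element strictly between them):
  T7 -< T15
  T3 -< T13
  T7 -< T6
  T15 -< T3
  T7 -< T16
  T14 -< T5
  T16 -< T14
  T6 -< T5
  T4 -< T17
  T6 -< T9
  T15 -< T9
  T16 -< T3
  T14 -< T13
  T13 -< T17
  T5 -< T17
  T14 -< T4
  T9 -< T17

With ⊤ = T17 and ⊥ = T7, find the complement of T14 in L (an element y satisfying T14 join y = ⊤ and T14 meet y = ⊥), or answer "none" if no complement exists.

T9

Need y with T14 ∨ y = T17 and T14 ∧ y = T7.
Checking each element gives: T9.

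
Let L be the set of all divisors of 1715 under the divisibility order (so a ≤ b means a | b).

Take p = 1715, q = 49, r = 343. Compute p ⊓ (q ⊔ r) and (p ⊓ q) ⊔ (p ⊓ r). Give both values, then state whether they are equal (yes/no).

343; 343; yes

q ⊔ r = 343, so p ⊓ (q ⊔ r) = 1715 ⊓ 343 = 343.
p ⊓ q = 49 and p ⊓ r = 343, so (p ⊓ q) ⊔ (p ⊓ r) = 49 ⊔ 343 = 343.
Equal: yes.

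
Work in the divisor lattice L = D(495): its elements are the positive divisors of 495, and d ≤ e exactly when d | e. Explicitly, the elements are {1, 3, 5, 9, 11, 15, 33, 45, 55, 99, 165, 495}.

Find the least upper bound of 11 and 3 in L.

Common upper bounds of {11, 3}: 165, 33, 495, 99.
The least among these is 33.

33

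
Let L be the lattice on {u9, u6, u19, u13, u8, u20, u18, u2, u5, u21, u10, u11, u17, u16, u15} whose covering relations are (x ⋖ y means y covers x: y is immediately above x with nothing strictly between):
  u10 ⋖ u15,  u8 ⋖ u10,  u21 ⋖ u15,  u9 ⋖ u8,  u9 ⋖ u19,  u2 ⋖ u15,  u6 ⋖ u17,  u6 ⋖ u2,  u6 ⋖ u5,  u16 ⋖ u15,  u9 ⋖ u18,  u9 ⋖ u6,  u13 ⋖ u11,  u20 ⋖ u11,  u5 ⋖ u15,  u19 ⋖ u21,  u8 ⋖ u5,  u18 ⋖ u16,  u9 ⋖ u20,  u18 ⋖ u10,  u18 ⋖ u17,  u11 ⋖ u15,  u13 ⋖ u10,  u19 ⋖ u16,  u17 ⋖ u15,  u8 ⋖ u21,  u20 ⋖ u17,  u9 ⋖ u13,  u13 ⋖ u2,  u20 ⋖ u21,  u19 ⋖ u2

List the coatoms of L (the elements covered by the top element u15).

The coatoms are exactly the elements covered by u15: u10, u11, u16, u17, u2, u21, u5.

u10, u11, u16, u17, u2, u21, u5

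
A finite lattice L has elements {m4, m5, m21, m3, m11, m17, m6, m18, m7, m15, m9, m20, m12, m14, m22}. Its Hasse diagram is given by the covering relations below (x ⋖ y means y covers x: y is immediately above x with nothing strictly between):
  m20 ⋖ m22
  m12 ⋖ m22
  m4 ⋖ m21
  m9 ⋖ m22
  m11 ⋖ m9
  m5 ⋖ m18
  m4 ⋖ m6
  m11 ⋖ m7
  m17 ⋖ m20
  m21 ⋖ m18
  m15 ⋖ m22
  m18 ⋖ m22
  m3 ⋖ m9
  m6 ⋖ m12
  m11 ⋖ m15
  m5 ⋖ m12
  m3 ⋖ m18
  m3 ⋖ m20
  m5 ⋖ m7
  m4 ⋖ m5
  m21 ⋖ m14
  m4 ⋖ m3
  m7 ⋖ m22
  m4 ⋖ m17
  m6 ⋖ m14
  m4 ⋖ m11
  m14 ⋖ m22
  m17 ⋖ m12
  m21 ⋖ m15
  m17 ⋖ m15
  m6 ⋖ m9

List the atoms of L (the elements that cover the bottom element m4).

The atoms are exactly the elements that cover m4: m11, m17, m21, m3, m5, m6.

m11, m17, m21, m3, m5, m6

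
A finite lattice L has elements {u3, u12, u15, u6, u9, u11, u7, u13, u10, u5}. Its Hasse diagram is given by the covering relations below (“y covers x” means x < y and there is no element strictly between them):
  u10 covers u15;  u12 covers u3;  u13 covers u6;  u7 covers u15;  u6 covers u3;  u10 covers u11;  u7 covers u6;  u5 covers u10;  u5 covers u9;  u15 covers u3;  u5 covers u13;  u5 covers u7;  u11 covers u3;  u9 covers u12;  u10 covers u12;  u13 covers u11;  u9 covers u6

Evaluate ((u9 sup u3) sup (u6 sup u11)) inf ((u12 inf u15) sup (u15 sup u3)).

u15

u9 ∨ u3 = u9
u6 ∨ u11 = u13
u9 ∨ u13 = u5
u12 ∧ u15 = u3
u15 ∨ u3 = u15
u3 ∨ u15 = u15
u5 ∧ u15 = u15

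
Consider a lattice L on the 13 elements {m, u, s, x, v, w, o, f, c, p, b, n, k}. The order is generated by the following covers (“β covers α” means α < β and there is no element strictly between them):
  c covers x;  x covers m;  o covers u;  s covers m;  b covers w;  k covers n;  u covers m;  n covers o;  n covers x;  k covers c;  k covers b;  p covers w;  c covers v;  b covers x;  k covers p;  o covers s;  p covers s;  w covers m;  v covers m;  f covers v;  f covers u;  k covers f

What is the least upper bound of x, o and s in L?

n

Common upper bounds of {x, o, s}: k, n.
The least among these is n.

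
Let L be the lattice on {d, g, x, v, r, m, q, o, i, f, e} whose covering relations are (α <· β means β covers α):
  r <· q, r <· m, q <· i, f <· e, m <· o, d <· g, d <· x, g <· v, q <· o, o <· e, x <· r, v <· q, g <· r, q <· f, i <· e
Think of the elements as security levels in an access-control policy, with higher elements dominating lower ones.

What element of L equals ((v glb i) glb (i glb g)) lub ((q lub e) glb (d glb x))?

v ∧ i = v
i ∧ g = g
v ∧ g = g
q ∨ e = e
d ∧ x = d
e ∧ d = d
g ∨ d = g

g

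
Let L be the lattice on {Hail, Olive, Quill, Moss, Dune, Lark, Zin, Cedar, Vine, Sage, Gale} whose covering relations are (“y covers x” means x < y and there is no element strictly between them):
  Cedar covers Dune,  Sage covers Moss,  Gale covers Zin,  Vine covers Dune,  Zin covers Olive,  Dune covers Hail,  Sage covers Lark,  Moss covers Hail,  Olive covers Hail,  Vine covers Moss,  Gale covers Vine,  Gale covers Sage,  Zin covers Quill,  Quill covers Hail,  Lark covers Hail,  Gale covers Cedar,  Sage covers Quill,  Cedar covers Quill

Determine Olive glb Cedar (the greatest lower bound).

Hail

Common lower bounds of {Olive, Cedar}: Hail.
The greatest among these is Hail.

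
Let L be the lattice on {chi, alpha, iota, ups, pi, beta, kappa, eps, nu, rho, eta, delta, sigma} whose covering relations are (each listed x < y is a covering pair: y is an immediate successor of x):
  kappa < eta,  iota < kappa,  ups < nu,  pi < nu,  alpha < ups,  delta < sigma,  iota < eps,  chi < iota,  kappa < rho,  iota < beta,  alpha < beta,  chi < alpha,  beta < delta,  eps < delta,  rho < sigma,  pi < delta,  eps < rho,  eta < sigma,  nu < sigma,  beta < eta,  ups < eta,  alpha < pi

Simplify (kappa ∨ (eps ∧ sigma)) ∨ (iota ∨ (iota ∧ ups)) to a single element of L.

eps ∧ sigma = eps
kappa ∨ eps = rho
iota ∧ ups = chi
iota ∨ chi = iota
rho ∨ iota = rho

rho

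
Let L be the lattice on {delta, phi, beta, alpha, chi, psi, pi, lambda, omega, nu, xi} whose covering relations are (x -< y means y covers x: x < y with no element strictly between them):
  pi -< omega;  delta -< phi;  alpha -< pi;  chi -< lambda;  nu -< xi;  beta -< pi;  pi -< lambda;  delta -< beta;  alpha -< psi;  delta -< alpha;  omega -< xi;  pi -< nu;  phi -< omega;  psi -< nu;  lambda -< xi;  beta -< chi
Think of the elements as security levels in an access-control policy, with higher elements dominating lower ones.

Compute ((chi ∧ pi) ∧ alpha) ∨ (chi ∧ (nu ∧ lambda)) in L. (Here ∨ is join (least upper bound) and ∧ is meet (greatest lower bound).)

chi ∧ pi = beta
beta ∧ alpha = delta
nu ∧ lambda = pi
chi ∧ pi = beta
delta ∨ beta = beta

beta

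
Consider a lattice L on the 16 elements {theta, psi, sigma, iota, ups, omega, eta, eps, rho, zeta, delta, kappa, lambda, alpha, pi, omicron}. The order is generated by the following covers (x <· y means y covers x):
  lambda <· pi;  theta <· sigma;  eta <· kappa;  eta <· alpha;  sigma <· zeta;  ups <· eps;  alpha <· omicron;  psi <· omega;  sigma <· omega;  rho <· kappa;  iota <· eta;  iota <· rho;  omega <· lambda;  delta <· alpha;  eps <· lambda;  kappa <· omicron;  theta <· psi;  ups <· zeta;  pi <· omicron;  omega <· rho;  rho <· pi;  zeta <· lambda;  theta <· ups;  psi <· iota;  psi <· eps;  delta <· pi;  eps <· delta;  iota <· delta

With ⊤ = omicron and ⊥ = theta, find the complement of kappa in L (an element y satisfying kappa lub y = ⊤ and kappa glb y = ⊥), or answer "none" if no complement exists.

ups

Need y with kappa ∨ y = omicron and kappa ∧ y = theta.
Checking each element gives: ups.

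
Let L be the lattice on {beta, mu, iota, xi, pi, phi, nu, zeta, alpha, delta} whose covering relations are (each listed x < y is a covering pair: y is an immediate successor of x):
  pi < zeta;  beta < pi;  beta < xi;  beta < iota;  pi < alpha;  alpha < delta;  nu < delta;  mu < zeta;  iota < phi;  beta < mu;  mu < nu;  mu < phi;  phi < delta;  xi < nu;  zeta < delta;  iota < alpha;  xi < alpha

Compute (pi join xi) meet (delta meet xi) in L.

xi

pi ∨ xi = alpha
delta ∧ xi = xi
alpha ∧ xi = xi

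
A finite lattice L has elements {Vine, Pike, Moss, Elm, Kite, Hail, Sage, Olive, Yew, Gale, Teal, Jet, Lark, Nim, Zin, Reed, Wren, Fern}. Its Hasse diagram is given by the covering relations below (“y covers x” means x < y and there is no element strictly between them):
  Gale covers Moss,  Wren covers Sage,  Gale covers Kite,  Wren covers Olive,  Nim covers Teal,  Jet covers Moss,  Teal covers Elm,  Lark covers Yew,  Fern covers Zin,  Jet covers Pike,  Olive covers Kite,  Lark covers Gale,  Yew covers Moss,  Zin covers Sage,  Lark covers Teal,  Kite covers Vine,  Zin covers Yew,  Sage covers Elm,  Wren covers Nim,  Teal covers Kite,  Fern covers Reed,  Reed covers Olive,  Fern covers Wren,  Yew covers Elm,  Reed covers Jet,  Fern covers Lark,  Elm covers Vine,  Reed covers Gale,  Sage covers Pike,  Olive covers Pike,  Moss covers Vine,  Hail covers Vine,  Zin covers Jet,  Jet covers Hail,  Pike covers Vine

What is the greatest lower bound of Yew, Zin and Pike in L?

Common lower bounds of {Yew, Zin, Pike}: Vine.
The greatest among these is Vine.

Vine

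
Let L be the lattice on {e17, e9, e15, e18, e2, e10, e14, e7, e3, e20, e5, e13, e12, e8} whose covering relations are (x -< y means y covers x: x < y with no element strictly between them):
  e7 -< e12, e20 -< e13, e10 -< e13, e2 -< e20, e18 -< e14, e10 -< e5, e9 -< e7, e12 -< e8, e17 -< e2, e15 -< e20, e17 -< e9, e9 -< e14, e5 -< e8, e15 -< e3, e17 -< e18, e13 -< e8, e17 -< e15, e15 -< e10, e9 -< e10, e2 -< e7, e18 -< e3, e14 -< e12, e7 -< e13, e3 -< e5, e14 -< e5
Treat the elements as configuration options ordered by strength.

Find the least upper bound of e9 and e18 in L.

Common upper bounds of {e9, e18}: e12, e14, e5, e8.
The least among these is e14.

e14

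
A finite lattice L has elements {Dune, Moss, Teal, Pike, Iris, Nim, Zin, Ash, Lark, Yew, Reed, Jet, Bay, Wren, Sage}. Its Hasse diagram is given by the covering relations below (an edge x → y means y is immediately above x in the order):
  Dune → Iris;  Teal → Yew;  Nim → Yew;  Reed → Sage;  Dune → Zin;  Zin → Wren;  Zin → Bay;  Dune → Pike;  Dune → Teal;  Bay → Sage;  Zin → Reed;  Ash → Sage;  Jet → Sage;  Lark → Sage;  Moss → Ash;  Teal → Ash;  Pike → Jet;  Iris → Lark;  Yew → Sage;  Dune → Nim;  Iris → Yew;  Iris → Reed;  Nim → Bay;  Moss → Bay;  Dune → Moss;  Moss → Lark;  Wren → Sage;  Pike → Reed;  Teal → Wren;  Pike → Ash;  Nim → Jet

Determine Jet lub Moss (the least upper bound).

Sage

Common upper bounds of {Jet, Moss}: Sage.
The least among these is Sage.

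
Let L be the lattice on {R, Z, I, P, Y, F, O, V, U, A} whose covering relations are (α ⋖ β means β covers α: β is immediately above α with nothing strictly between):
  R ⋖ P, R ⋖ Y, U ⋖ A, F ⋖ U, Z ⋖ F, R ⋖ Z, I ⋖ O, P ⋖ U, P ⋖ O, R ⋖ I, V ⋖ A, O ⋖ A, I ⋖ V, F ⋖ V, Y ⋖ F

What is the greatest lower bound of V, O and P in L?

Common lower bounds of {V, O, P}: R.
The greatest among these is R.

R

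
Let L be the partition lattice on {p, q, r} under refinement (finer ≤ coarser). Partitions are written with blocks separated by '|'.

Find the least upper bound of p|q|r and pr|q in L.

pr|q

The join of p|q|r and pr|q merges any blocks that overlap across the partitions, giving pr|q.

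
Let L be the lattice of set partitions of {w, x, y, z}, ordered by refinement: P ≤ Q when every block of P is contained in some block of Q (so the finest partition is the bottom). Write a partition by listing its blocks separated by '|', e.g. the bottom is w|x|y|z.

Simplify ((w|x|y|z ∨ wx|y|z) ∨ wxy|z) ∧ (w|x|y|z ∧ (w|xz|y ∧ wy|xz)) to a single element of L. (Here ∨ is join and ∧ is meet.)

w|x|y|z

w|x|y|z ∨ wx|y|z = wx|y|z
wx|y|z ∨ wxy|z = wxy|z
w|xz|y ∧ wy|xz = w|xz|y
w|x|y|z ∧ w|xz|y = w|x|y|z
wxy|z ∧ w|x|y|z = w|x|y|z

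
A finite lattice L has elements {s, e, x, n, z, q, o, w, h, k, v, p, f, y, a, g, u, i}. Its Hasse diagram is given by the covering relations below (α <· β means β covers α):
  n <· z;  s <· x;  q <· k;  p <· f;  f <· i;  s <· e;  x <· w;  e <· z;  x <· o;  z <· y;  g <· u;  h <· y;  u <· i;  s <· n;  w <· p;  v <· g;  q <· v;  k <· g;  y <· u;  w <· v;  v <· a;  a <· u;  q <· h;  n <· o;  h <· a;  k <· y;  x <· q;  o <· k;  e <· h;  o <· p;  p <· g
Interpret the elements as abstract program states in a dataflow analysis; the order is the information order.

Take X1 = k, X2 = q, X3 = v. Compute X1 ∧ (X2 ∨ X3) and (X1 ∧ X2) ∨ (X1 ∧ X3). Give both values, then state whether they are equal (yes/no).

X2 ∨ X3 = v, so X1 ∧ (X2 ∨ X3) = k ∧ v = q.
X1 ∧ X2 = q and X1 ∧ X3 = q, so (X1 ∧ X2) ∨ (X1 ∧ X3) = q ∨ q = q.
Equal: yes.

q; q; yes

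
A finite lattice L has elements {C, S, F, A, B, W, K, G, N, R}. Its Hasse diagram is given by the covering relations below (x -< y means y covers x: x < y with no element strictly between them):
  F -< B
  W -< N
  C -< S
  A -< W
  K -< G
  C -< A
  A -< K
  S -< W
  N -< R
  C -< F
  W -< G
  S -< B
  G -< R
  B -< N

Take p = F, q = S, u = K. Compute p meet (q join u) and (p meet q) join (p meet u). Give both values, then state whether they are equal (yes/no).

C; C; yes

q join u = G, so p meet (q join u) = F meet G = C.
p meet q = C and p meet u = C, so (p meet q) join (p meet u) = C join C = C.
Equal: yes.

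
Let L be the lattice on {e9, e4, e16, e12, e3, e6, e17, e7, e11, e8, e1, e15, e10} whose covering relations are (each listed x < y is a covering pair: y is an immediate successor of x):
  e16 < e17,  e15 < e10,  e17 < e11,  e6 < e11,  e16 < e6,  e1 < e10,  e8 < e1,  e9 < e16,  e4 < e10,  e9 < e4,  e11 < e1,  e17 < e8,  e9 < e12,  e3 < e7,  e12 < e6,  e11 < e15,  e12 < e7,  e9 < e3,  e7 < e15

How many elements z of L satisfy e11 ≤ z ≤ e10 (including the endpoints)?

The interval [e11, e10] = {e1, e10, e11, e15}, which has 4 elements.

4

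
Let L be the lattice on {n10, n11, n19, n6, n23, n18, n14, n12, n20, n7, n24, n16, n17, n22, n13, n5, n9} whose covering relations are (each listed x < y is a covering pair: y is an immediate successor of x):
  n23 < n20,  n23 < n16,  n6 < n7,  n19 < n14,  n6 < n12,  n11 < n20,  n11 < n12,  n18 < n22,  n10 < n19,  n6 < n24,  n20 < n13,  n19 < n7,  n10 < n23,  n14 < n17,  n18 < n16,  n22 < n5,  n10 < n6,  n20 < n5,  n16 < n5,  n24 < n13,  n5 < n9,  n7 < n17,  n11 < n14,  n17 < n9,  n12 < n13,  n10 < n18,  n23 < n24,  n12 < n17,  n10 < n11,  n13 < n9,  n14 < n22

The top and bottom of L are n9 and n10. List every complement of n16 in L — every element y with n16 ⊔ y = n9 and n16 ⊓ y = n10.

Need y with n16 ∨ y = n9 and n16 ∧ y = n10.
Checking each element gives: n12, n17, n6, n7.

n12, n17, n6, n7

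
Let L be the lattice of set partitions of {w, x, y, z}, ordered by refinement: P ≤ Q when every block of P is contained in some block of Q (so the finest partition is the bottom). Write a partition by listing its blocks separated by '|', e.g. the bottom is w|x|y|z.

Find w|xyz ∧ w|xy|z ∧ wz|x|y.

w|x|y|z

The meet (common refinement) of w|xyz, w|xy|z, wz|x|y intersects blocks pairwise, giving w|x|y|z.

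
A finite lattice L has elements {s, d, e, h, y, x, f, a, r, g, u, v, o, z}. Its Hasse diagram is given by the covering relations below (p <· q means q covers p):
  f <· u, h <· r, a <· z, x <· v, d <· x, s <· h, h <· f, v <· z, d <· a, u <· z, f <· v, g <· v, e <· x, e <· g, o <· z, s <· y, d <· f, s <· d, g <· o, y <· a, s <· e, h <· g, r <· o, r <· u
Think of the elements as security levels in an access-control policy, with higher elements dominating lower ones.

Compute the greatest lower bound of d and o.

s

Common lower bounds of {d, o}: s.
The greatest among these is s.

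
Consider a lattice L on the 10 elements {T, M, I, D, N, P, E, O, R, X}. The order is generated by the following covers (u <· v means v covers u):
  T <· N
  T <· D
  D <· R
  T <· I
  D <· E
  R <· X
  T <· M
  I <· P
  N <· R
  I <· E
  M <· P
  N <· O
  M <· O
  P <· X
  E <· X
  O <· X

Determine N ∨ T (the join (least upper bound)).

Common upper bounds of {N, T}: N, O, R, X.
The least among these is N.

N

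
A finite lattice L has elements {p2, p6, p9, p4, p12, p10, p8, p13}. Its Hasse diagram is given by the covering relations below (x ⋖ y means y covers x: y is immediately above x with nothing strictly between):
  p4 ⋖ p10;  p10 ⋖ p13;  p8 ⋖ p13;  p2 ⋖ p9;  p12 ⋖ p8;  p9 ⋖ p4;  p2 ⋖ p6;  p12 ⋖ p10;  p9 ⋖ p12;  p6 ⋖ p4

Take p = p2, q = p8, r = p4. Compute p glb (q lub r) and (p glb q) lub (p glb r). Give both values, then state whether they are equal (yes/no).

q lub r = p13, so p glb (q lub r) = p2 glb p13 = p2.
p glb q = p2 and p glb r = p2, so (p glb q) lub (p glb r) = p2 lub p2 = p2.
Equal: yes.

p2; p2; yes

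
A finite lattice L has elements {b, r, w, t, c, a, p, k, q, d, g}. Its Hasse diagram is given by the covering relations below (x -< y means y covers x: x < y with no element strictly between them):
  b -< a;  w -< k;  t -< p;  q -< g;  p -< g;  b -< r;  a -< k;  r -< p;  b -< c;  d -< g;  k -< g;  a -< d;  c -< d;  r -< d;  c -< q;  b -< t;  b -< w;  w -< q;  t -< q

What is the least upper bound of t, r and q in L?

g

Common upper bounds of {t, r, q}: g.
The least among these is g.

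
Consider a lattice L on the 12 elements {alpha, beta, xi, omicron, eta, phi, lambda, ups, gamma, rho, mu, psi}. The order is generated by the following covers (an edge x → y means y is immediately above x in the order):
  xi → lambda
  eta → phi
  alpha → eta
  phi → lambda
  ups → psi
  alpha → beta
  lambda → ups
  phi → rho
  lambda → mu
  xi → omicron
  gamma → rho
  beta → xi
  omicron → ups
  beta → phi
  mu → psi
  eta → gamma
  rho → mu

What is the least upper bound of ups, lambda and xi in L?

Common upper bounds of {ups, lambda, xi}: psi, ups.
The least among these is ups.

ups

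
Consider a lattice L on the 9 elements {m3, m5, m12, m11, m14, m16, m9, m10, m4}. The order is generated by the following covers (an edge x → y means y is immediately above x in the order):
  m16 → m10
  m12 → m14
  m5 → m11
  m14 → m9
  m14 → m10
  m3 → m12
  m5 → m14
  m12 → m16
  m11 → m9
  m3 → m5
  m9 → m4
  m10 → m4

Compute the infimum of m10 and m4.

m10

Common lower bounds of {m10, m4}: m10, m12, m14, m16, m3, m5.
The greatest among these is m10.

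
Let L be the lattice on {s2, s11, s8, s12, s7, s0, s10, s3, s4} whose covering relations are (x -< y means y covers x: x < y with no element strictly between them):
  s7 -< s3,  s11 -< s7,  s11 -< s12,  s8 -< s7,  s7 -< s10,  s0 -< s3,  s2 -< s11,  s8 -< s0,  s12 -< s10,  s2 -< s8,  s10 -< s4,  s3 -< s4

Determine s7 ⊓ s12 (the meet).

s11

Common lower bounds of {s7, s12}: s11, s2.
The greatest among these is s11.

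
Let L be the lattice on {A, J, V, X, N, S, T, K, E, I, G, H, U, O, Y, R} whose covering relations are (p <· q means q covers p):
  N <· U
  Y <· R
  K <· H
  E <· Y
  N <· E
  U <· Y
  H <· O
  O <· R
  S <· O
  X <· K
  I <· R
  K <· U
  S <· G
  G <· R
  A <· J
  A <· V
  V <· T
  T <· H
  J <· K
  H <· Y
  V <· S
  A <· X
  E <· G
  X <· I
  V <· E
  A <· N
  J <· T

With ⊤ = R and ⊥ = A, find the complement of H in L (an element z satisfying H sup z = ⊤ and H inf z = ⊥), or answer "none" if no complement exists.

For every candidate z, either H ∨ z ≠ R or H ∧ z ≠ A; no complement exists.

none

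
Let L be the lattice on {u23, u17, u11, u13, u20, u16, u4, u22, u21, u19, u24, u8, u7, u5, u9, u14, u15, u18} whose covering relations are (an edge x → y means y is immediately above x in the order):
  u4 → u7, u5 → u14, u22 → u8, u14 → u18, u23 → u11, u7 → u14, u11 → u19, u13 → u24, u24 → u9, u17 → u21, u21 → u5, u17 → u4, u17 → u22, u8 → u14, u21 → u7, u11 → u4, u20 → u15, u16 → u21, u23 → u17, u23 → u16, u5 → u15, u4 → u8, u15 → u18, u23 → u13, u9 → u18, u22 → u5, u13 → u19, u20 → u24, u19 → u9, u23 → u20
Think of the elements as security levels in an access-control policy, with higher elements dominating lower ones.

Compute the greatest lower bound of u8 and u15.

u22

Common lower bounds of {u8, u15}: u17, u22, u23.
The greatest among these is u22.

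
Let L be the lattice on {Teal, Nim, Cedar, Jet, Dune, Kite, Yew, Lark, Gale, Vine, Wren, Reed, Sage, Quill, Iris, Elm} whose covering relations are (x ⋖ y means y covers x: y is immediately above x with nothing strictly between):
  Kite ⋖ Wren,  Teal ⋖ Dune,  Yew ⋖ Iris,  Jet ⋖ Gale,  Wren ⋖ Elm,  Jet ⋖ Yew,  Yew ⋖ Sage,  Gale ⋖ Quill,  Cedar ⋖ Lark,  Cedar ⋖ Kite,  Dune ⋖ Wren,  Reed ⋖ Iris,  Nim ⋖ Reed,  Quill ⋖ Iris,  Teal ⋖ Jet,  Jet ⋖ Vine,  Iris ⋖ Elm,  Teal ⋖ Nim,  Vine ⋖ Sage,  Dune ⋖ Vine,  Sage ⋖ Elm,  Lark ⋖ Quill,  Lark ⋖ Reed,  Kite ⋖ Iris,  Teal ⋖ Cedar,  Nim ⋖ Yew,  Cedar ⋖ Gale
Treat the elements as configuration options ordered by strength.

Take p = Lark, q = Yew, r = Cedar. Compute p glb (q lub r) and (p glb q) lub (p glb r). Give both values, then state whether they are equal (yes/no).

q lub r = Iris, so p glb (q lub r) = Lark glb Iris = Lark.
p glb q = Teal and p glb r = Cedar, so (p glb q) lub (p glb r) = Teal lub Cedar = Cedar.
Equal: no.

Lark; Cedar; no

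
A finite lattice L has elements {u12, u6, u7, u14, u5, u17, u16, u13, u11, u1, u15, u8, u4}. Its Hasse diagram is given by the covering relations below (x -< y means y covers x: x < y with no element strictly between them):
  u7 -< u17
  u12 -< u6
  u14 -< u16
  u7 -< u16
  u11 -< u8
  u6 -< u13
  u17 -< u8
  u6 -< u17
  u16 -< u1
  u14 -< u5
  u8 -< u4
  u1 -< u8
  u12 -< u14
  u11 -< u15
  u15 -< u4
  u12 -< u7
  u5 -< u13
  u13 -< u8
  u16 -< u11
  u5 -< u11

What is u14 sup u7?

Common upper bounds of {u14, u7}: u1, u11, u15, u16, u4, u8.
The least among these is u16.

u16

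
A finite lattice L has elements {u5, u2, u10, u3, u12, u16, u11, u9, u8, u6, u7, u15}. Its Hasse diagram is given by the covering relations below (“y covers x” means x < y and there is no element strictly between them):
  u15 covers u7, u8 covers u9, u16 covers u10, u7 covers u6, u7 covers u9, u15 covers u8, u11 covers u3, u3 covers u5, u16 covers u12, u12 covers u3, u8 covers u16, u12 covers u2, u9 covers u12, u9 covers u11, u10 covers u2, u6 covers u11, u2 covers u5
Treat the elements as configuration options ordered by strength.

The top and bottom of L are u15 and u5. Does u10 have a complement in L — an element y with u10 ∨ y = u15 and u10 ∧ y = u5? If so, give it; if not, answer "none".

u6

Need y with u10 ∨ y = u15 and u10 ∧ y = u5.
Checking each element gives: u6.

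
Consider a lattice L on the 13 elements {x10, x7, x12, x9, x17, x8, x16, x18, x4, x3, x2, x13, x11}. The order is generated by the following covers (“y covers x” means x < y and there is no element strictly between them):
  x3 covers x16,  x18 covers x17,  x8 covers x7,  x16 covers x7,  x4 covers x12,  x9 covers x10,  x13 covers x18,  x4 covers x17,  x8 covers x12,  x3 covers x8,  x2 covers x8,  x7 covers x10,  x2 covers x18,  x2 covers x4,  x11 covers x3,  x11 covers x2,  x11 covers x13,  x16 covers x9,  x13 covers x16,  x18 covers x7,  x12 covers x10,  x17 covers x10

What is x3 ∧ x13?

Common lower bounds of {x3, x13}: x10, x16, x7, x9.
The greatest among these is x16.

x16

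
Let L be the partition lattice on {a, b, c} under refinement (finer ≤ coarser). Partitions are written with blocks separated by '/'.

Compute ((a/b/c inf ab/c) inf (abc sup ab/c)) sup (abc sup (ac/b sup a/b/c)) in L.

a/b/c ∧ ab/c = a/b/c
abc ∨ ab/c = abc
a/b/c ∧ abc = a/b/c
ac/b ∨ a/b/c = ac/b
abc ∨ ac/b = abc
a/b/c ∨ abc = abc

abc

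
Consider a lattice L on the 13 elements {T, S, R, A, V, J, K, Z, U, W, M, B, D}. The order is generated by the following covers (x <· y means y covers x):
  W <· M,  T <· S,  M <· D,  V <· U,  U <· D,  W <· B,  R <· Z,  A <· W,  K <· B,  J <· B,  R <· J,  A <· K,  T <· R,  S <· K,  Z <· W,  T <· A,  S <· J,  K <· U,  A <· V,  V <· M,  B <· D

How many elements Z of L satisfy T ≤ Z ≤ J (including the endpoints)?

The interval [T, J] = {J, R, S, T}, which has 4 elements.

4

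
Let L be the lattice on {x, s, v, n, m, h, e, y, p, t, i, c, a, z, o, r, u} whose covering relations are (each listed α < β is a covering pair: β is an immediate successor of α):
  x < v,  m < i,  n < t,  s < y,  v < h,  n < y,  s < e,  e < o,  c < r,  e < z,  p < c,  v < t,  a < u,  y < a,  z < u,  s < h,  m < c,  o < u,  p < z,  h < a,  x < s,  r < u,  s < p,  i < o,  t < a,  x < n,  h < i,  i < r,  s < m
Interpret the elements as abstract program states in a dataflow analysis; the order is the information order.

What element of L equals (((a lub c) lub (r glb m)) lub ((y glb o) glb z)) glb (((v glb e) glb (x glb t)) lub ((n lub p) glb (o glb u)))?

a ∨ c = u
r ∧ m = m
u ∨ m = u
y ∧ o = s
s ∧ z = s
u ∨ s = u
v ∧ e = x
x ∧ t = x
x ∧ x = x
n ∨ p = u
o ∧ u = o
u ∧ o = o
x ∨ o = o
u ∧ o = o

o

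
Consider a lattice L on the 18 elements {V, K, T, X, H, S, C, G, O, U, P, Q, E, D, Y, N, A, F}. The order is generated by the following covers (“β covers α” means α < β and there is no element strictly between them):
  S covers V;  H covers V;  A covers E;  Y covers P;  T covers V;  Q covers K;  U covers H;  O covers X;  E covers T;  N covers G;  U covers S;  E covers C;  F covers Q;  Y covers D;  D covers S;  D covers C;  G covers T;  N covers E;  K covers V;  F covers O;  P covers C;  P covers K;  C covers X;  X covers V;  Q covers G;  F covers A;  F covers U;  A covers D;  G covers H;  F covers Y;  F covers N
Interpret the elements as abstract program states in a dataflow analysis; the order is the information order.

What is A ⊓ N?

Common lower bounds of {A, N}: C, E, T, V, X.
The greatest among these is E.

E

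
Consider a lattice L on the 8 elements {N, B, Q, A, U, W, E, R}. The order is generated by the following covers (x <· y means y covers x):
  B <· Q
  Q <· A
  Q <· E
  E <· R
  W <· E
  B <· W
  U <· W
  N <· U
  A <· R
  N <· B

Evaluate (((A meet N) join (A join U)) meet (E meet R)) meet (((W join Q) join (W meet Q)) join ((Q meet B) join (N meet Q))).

A ∧ N = N
A ∨ U = R
N ∨ R = R
E ∧ R = E
R ∧ E = E
W ∨ Q = E
W ∧ Q = B
E ∨ B = E
Q ∧ B = B
N ∧ Q = N
B ∨ N = B
E ∨ B = E
E ∧ E = E

E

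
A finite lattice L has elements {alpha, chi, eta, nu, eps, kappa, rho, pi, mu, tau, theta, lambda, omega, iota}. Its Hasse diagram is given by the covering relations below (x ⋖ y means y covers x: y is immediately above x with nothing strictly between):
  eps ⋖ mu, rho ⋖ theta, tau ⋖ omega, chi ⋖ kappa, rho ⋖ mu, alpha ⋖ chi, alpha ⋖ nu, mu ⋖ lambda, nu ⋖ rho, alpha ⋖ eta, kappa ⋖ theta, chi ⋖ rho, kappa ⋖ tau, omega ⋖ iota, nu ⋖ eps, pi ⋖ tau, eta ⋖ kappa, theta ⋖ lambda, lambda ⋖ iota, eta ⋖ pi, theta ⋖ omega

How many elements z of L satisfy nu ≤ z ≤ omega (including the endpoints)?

4

The interval [nu, omega] = {nu, omega, rho, theta}, which has 4 elements.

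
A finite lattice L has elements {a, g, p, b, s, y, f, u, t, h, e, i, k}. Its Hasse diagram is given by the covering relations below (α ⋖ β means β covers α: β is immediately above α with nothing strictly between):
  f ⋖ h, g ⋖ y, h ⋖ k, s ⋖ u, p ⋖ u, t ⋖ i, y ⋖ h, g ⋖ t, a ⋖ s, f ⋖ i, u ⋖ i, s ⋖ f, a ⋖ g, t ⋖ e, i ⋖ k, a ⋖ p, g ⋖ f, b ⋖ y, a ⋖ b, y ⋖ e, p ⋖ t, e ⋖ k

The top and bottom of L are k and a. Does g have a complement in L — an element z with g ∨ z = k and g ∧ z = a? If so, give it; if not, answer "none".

For every candidate z, either g ∨ z ≠ k or g ∧ z ≠ a; no complement exists.

none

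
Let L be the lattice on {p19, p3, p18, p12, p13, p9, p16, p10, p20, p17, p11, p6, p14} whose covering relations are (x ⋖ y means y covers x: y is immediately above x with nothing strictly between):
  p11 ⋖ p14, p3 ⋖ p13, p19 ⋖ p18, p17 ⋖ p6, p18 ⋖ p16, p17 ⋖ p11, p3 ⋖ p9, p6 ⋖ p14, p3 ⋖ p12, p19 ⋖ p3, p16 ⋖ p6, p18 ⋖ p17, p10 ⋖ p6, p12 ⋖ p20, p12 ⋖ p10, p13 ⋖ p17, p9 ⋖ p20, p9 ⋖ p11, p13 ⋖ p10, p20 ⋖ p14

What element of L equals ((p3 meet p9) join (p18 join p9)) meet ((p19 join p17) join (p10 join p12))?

p17

p3 ∧ p9 = p3
p18 ∨ p9 = p11
p3 ∨ p11 = p11
p19 ∨ p17 = p17
p10 ∨ p12 = p10
p17 ∨ p10 = p6
p11 ∧ p6 = p17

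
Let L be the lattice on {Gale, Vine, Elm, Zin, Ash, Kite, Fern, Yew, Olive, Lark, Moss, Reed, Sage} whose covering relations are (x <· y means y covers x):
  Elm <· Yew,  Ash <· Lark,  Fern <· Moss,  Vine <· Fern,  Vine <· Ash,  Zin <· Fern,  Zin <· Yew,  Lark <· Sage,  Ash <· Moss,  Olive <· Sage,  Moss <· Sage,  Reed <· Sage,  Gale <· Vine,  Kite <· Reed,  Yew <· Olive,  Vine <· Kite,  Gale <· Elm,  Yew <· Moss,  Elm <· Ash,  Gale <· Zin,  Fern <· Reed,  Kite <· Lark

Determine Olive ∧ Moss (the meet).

Common lower bounds of {Olive, Moss}: Elm, Gale, Yew, Zin.
The greatest among these is Yew.

Yew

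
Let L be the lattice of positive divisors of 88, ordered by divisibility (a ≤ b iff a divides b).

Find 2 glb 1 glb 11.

1

In the divisibility order, the meet is the greatest common divisor: gcd(2, 1, 11) = 1.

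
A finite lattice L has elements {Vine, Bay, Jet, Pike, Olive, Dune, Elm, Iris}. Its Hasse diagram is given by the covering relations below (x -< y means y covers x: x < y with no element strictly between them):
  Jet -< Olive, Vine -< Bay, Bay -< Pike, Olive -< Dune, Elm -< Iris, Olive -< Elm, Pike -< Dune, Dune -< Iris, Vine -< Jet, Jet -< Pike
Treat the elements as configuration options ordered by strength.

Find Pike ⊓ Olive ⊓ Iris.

Common lower bounds of {Pike, Olive, Iris}: Jet, Vine.
The greatest among these is Jet.

Jet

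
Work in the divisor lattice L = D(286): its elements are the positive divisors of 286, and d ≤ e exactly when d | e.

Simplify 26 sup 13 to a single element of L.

26

26 ∨ 13 = 26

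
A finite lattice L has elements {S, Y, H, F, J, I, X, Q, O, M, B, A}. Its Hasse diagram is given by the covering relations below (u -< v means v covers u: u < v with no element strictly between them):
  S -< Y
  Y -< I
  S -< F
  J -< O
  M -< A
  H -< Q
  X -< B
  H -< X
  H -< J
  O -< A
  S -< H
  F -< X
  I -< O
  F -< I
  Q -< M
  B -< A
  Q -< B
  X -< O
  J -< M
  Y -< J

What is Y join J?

J

Common upper bounds of {Y, J}: A, J, M, O.
The least among these is J.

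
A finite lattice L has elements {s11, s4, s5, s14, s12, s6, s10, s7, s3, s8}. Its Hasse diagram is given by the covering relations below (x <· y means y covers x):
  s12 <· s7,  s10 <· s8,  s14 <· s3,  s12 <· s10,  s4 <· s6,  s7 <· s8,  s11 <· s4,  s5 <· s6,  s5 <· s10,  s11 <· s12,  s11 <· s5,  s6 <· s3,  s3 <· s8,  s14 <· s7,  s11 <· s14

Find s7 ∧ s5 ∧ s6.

Common lower bounds of {s7, s5, s6}: s11.
The greatest among these is s11.

s11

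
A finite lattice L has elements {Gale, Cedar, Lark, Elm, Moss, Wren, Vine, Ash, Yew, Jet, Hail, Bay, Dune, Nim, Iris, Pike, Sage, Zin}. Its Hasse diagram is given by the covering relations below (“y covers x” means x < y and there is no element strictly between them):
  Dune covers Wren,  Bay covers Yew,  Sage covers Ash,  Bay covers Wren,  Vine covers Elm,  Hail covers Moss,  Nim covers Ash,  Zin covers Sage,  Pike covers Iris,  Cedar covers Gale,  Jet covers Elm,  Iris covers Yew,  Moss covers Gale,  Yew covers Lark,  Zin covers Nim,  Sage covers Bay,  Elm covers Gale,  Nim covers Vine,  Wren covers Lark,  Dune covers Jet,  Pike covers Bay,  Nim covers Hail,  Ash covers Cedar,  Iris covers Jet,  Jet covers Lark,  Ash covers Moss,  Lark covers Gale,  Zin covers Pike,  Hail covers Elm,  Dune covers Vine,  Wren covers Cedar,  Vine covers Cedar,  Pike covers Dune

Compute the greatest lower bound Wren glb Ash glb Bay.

Cedar

Common lower bounds of {Wren, Ash, Bay}: Cedar, Gale.
The greatest among these is Cedar.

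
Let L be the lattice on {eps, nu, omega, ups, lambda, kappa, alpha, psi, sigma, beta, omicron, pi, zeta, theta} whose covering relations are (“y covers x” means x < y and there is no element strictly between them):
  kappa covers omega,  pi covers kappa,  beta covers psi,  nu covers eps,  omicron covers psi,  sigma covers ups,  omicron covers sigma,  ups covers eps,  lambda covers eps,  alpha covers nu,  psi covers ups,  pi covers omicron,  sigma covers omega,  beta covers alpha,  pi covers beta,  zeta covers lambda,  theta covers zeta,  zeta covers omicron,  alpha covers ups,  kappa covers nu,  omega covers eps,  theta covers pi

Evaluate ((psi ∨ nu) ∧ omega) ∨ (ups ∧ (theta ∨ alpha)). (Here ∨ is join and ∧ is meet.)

ups

psi ∨ nu = beta
beta ∧ omega = eps
theta ∨ alpha = theta
ups ∧ theta = ups
eps ∨ ups = ups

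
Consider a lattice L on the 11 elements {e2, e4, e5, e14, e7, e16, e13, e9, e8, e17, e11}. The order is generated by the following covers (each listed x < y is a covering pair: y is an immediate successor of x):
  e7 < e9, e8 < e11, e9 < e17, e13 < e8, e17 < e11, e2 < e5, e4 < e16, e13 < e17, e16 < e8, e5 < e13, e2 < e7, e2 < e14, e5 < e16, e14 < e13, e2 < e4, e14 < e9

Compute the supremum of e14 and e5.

e13

Common upper bounds of {e14, e5}: e11, e13, e17, e8.
The least among these is e13.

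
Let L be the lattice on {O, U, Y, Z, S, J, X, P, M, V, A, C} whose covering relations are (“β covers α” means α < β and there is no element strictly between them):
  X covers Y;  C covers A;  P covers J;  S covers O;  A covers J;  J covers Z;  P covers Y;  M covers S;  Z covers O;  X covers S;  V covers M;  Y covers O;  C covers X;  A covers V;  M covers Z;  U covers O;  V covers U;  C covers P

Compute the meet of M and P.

Z

Common lower bounds of {M, P}: O, Z.
The greatest among these is Z.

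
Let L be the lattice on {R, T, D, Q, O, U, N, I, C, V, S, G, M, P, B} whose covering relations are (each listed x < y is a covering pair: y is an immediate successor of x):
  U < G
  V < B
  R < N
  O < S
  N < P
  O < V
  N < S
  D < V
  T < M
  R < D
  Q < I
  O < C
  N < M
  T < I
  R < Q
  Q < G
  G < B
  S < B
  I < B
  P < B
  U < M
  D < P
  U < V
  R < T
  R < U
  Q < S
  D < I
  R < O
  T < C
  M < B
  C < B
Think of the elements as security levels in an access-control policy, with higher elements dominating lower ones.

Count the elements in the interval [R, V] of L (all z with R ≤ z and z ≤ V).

The interval [R, V] = {D, O, R, U, V}, which has 5 elements.

5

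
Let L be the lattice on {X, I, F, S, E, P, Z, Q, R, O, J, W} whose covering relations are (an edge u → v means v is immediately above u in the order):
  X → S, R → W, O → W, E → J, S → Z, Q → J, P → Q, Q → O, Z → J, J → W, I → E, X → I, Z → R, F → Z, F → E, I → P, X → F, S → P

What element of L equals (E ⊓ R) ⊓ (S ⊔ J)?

E ∧ R = F
S ∨ J = J
F ∧ J = F

F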